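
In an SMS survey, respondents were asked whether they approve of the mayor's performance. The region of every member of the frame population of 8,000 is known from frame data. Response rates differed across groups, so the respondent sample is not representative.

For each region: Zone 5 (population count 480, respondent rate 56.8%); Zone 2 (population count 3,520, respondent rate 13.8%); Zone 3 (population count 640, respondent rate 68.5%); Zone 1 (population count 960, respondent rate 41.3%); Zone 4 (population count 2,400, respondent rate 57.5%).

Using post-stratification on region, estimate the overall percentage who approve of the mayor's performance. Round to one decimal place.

Weight each group's respondent value by its population share:
  Zone 5: (480/8,000) × 56.8 = 3.408
  Zone 2: (3,520/8,000) × 13.8 = 6.072
  Zone 3: (640/8,000) × 68.5 = 5.48
  Zone 1: (960/8,000) × 41.3 = 4.956
  Zone 4: (2,400/8,000) × 57.5 = 17.25
Post-stratified estimate = 37.166 → 37.2%.

37.2%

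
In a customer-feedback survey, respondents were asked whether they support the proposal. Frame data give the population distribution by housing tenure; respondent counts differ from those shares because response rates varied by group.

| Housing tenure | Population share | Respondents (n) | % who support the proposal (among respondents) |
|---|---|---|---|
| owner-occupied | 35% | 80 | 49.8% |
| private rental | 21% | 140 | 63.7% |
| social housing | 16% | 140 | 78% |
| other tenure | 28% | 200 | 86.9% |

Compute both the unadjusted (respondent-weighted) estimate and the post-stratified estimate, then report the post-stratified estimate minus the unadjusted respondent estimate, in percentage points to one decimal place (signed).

Unadjusted (pooled respondent) estimate weights by respondent counts:
  (80/560)×49.8 + (140/560)×63.7 + (140/560)×78 + (200/560)×86.9 = 73.575%
Post-stratifying to population shares instead:
  0.35×49.8 + 0.21×63.7 + 0.16×78 + 0.28×86.9 = 67.619%
Difference = 67.619 − 73.575 = -5.956 pp.

-6.0 percentage points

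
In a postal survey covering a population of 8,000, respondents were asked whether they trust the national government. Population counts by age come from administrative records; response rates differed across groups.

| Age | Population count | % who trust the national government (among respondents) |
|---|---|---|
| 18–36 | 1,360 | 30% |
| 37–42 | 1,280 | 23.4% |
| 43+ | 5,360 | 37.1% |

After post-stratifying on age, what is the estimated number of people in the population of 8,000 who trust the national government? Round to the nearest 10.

Apply each group's respondent rate to its population count:
  18–36: 1,360 × 30% = 408
  37–42: 1,280 × 23.4% = 299.52
  43+: 5,360 × 37.1% = 1988.56
Estimated total = 2696.08 → 2,700.

2,700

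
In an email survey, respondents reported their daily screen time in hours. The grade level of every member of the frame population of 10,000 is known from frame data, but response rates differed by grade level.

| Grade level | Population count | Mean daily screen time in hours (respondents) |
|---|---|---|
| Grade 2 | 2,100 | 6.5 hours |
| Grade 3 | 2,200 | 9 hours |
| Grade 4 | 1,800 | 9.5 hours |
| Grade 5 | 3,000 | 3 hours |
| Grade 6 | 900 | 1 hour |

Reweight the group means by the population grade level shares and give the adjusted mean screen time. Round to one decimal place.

6.0

Reweight to the known grade level distribution:
  Grade 2: (2,100/10,000) × 6.5 = 1.365
  Grade 3: (2,200/10,000) × 9 = 1.98
  Grade 4: (1,800/10,000) × 9.5 = 1.71
  Grade 5: (3,000/10,000) × 3 = 0.9
  Grade 6: (900/10,000) × 1 = 0.09
Post-stratified estimate = 6.045 → 6.0.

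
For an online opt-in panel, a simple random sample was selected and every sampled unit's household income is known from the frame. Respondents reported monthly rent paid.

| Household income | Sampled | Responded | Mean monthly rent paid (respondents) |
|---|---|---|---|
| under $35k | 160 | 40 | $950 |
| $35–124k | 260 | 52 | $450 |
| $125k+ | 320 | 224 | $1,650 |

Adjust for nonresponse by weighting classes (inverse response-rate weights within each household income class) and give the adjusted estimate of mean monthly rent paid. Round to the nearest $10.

Response rates by class: under $35k 40/160 = 25%, $35–124k 52/260 = 20%, $125k+ 224/320 = 70%.
With weight = n_sampled/n_responded per class, the weighted class total is n_sampled:
  under $35k: 160 × 950 = 152,000
  $35–124k: 260 × 450 = 117,000
  $125k+: 320 × 1650 = 528,000
Adjusted estimate = 797,000 / 740 = 1077.03 → $1,080.

$1,080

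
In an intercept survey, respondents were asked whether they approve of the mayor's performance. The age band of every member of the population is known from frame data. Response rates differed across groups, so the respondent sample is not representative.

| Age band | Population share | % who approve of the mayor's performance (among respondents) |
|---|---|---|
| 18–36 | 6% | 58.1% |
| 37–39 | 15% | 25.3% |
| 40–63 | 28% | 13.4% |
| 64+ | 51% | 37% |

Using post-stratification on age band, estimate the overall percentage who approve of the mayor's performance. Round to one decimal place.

Reweight to the known age band distribution:
  18–36: 0.06 × 58.1 = 3.486
  37–39: 0.15 × 25.3 = 3.795
  40–63: 0.28 × 13.4 = 3.752
  64+: 0.51 × 37 = 18.87
Post-stratified estimate = 29.903 → 29.9%.

29.9%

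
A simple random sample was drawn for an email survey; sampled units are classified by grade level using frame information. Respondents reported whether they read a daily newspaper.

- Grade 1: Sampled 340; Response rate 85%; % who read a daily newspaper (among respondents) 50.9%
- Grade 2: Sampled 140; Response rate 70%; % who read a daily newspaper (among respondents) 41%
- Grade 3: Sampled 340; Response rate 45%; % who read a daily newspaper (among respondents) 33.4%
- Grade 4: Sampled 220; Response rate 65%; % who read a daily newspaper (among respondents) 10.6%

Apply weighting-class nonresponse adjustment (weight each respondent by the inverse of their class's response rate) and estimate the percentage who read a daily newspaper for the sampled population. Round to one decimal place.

Each respondent's weight = sampled/responded in their class; summing within a class gives n_sampled, so:
  Grade 1: 340 × 50.9 = 17,306
  Grade 2: 140 × 41 = 5740
  Grade 3: 340 × 33.4 = 11,356
  Grade 4: 220 × 10.6 = 2332
Adjusted estimate = 36,734 / 1,040 = 35.3212 → 35.3%.

35.3%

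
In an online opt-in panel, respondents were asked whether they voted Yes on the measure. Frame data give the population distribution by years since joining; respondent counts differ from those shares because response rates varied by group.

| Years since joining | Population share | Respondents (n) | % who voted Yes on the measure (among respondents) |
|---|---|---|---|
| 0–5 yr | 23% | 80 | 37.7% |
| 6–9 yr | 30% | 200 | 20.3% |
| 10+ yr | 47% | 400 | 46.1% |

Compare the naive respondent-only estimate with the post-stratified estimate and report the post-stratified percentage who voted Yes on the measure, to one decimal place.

Without adjustment, the pooled respondent share is:
  (80/680)×37.7 + (200/680)×20.3 + (400/680)×46.1 = 37.5235%
Post-stratified estimate weights by population shares:
  0.23×37.7 + 0.3×20.3 + 0.47×46.1 = 36.428%

36.4%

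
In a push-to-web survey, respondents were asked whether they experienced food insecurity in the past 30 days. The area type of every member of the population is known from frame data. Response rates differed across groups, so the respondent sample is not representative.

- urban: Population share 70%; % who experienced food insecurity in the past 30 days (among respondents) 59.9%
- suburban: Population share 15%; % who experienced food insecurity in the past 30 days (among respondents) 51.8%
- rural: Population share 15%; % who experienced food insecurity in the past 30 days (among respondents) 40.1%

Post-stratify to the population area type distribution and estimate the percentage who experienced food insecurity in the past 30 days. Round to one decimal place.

55.7%

Reweight to the known area type distribution:
  urban: 0.7 × 59.9 = 41.93
  suburban: 0.15 × 51.8 = 7.77
  rural: 0.15 × 40.1 = 6.015
Post-stratified estimate = 55.715 → 55.7%.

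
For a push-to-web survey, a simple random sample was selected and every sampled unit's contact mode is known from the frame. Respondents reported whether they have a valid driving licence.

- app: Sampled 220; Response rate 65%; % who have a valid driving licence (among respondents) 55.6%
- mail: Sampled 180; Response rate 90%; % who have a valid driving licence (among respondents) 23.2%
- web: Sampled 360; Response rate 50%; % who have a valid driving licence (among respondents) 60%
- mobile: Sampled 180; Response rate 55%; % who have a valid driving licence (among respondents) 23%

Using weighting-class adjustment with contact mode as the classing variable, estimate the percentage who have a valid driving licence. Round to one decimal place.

Inverse-response-rate weighting restores each class to its sampled count, so class totals weight by n_sampled:
  app: 220 × 55.6 = 12,232
  mail: 180 × 23.2 = 4176
  web: 360 × 60 = 21,600
  mobile: 180 × 23 = 4140
Adjusted estimate = 42,148 / 940 = 44.8383 → 44.8%.

44.8%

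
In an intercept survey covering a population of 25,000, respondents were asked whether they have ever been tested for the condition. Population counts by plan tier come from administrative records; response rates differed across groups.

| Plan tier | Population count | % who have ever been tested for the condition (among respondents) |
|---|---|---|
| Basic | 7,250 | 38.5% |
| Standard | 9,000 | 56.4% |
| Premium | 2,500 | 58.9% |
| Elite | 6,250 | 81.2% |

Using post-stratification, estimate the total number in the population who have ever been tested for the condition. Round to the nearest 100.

14,400

Estimated count per cell = population count × respondent percentage:
  Basic: 7,250 × 38.5% = 2791.25
  Standard: 9,000 × 56.4% = 5076
  Premium: 2,500 × 58.9% = 1472.5
  Elite: 6,250 × 81.2% = 5075
Estimated total = 14414.8 → 14,400.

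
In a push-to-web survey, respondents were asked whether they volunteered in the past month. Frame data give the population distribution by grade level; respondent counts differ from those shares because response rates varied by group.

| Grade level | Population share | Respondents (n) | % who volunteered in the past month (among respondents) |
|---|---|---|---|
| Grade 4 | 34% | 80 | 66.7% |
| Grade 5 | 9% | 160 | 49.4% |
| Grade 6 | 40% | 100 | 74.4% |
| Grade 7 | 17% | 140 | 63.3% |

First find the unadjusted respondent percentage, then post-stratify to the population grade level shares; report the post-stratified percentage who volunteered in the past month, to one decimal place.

67.6%

Naive respondent-only estimate (weights = respondent counts):
  (80/480)×66.7 + (160/480)×49.4 + (100/480)×74.4 + (140/480)×63.3 = 61.5458%
Reweighting by population grade level shares:
  0.34×66.7 + 0.09×49.4 + 0.4×74.4 + 0.17×63.3 = 67.645%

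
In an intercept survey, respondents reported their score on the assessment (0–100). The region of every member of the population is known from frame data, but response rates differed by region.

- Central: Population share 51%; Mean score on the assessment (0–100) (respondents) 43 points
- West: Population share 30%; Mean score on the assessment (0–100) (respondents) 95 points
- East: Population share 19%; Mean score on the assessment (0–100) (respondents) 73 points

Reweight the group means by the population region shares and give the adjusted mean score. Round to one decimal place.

64.3

Each cell contributes population-share × respondent value:
  Central: 0.51 × 43 = 21.93
  West: 0.3 × 95 = 28.5
  East: 0.19 × 73 = 13.87
Post-stratified estimate = 64.3 → 64.3.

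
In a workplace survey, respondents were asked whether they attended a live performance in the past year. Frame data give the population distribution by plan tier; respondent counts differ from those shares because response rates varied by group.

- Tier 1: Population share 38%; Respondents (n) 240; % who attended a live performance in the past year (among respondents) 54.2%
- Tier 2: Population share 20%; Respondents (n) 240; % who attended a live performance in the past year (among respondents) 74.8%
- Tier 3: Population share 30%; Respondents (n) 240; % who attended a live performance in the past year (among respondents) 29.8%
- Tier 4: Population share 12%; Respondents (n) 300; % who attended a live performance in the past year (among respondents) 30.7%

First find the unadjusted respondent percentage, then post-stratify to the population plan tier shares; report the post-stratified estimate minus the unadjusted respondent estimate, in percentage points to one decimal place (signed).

+1.8 percentage points

Without adjustment, the pooled respondent share is:
  (240/1020)×54.2 + (240/1020)×74.8 + (240/1020)×29.8 + (300/1020)×30.7 = 46.3941%
Reweighting by population plan tier shares:
  0.38×54.2 + 0.2×74.8 + 0.3×29.8 + 0.12×30.7 = 48.18%
Difference = 48.18 − 46.3941 = 1.7859 pp.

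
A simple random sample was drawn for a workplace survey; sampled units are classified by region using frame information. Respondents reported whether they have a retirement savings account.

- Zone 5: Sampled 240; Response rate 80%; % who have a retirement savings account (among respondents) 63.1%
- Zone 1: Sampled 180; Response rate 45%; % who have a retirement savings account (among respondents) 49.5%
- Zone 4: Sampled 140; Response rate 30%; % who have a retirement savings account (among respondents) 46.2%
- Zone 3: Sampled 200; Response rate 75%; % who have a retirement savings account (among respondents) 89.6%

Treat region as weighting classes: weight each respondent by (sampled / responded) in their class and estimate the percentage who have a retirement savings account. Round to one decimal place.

63.7%

Weighting each respondent by the inverse class response rate inflates each class back to its sampled size, so the class weight is n_sampled:
  Zone 5: 240 × 63.1 = 15,144
  Zone 1: 180 × 49.5 = 8910
  Zone 4: 140 × 46.2 = 6468
  Zone 3: 200 × 89.6 = 17,920
Adjusted estimate = 48,442 / 760 = 63.7395 → 63.7%.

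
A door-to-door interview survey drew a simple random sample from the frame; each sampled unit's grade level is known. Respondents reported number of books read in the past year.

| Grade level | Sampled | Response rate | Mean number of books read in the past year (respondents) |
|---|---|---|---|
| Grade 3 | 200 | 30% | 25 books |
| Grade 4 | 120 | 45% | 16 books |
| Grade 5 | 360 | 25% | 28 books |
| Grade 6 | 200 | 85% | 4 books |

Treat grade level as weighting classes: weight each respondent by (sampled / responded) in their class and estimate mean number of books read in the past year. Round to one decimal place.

Weighting each respondent by the inverse class response rate inflates each class back to its sampled size, so the class weight is n_sampled:
  Grade 3: 200 × 25 = 5000
  Grade 4: 120 × 16 = 1920
  Grade 5: 360 × 28 = 10,080
  Grade 6: 200 × 4 = 800
Adjusted estimate = 17,800 / 880 = 20.2273 → 20.2.

20.2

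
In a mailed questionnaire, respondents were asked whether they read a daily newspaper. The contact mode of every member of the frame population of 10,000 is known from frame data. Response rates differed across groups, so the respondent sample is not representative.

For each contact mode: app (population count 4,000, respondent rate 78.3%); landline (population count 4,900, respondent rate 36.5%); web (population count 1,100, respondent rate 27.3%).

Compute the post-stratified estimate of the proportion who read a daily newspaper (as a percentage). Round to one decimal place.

52.2%

Reweight to the known contact mode distribution:
  app: (4,000/10,000) × 78.3 = 31.32
  landline: (4,900/10,000) × 36.5 = 17.885
  web: (1,100/10,000) × 27.3 = 3.003
Post-stratified estimate = 52.208 → 52.2%.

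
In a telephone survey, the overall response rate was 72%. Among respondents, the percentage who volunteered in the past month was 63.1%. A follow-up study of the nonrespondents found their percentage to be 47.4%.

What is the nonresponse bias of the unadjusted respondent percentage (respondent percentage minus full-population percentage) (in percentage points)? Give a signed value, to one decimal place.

Nonresponse fraction = 1 − 0.72 = 0.28.
Bias = (nonresponse fraction) × (respondent percentage − nonrespondent percentage)
     = 0.28 × (63.1 − 47.4) = 0.28 × 15.7 = 4.396.

+4.4 percentage points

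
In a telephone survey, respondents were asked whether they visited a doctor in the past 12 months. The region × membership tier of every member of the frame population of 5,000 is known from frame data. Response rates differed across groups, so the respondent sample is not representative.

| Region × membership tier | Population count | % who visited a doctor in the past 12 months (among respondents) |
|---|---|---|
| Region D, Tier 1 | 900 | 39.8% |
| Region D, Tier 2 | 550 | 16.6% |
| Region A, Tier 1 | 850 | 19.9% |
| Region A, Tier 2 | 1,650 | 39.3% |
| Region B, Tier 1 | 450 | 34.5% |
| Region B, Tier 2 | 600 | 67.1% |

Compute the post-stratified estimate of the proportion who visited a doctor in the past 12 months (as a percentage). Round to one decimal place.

36.5%

Each cell contributes population-share × respondent value:
  Region D, Tier 1: (900/5,000) × 39.8 = 7.164
  Region D, Tier 2: (550/5,000) × 16.6 = 1.826
  Region A, Tier 1: (850/5,000) × 19.9 = 3.383
  Region A, Tier 2: (1,650/5,000) × 39.3 = 12.969
  Region B, Tier 1: (450/5,000) × 34.5 = 3.105
  Region B, Tier 2: (600/5,000) × 67.1 = 8.052
Post-stratified estimate = 36.499 → 36.5%.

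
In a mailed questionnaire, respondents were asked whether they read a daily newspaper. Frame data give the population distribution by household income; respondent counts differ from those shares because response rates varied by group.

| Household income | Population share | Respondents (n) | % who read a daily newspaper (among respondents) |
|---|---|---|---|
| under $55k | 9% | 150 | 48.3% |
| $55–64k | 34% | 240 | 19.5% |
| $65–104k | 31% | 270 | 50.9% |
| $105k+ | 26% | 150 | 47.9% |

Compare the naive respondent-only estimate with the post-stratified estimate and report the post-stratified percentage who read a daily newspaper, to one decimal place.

39.2%

Without adjustment, the pooled respondent share is:
  (150/810)×48.3 + (240/810)×19.5 + (270/810)×50.9 + (150/810)×47.9 = 40.5593%
Post-stratifying to population shares instead:
  0.09×48.3 + 0.34×19.5 + 0.31×50.9 + 0.26×47.9 = 39.21%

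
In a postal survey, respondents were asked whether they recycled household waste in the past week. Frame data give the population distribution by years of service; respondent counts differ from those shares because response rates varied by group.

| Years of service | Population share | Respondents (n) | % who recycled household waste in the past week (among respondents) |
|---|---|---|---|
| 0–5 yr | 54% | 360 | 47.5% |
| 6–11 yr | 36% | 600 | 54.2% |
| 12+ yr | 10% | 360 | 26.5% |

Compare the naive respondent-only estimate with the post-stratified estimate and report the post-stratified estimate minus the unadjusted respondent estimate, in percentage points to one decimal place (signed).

Without adjustment, the pooled respondent share is:
  (360/1320)×47.5 + (600/1320)×54.2 + (360/1320)×26.5 = 44.8182%
Post-stratified estimate weights by population shares:
  0.54×47.5 + 0.36×54.2 + 0.1×26.5 = 47.812%
Difference = 47.812 − 44.8182 = 2.9938 pp.

+3.0 percentage points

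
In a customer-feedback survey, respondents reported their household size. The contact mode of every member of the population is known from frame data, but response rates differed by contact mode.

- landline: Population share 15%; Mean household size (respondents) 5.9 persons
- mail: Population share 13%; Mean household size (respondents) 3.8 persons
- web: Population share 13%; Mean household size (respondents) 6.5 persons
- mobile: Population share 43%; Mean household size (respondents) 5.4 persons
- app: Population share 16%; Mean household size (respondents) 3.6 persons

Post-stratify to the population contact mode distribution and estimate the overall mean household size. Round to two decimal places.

5.12

Each cell contributes population-share × respondent value:
  landline: 0.15 × 5.9 = 0.885
  mail: 0.13 × 3.8 = 0.494
  web: 0.13 × 6.5 = 0.845
  mobile: 0.43 × 5.4 = 2.322
  app: 0.16 × 3.6 = 0.576
Post-stratified estimate = 5.122 → 5.12.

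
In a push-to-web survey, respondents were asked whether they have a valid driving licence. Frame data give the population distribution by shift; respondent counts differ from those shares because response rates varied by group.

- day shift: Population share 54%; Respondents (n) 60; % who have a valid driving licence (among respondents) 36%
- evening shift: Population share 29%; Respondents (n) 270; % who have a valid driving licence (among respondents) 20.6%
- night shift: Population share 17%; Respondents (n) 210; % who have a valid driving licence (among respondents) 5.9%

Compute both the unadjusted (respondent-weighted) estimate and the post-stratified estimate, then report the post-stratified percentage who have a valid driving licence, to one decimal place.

26.4%

Without adjustment, the pooled respondent share is:
  (60/540)×36 + (270/540)×20.6 + (210/540)×5.9 = 16.5944%
Post-stratifying to population shares instead:
  0.54×36 + 0.29×20.6 + 0.17×5.9 = 26.417%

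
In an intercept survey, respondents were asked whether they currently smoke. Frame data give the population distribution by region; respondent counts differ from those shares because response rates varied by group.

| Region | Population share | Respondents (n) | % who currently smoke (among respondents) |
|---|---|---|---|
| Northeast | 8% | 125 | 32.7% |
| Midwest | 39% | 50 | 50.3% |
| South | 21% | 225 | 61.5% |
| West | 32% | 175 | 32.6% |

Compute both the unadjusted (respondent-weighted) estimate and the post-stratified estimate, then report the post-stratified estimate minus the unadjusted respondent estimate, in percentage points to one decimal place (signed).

+0.1 percentage points

Naive respondent-only estimate (weights = respondent counts):
  (125/575)×32.7 + (50/575)×50.3 + (225/575)×61.5 + (175/575)×32.6 = 45.4696%
Reweighting by population region shares:
  0.08×32.7 + 0.39×50.3 + 0.21×61.5 + 0.32×32.6 = 45.58%
Difference = 45.58 − 45.4696 = 0.1104 pp.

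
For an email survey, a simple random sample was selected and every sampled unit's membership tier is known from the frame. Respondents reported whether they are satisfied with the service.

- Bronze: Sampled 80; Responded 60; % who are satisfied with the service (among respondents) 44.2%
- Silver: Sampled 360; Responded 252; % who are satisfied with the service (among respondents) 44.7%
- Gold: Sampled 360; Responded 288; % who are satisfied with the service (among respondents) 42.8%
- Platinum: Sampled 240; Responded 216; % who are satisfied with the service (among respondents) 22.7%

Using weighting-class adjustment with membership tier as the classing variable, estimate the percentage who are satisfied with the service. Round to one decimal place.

38.9%

Class response rates: Bronze 60/80 = 75%, Silver 252/360 = 70%, Gold 288/360 = 80%, Platinum 216/240 = 90%.
With weight = n_sampled/n_responded per class, the weighted class total is n_sampled:
  Bronze: 80 × 44.2 = 3536
  Silver: 360 × 44.7 = 16092
  Gold: 360 × 42.8 = 15408
  Platinum: 240 × 22.7 = 5448
Adjusted estimate = 40,484 / 1,040 = 38.9269 → 38.9%.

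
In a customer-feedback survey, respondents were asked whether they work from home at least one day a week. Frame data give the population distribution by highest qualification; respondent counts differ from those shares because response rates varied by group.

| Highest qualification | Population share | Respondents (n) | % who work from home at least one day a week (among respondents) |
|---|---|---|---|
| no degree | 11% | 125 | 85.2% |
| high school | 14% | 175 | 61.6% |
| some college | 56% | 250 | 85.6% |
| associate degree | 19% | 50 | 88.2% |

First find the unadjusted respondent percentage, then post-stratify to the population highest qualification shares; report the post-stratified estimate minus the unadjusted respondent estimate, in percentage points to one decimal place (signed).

+4.0 percentage points

Without adjustment, the pooled respondent share is:
  (125/600)×85.2 + (175/600)×61.6 + (250/600)×85.6 + (50/600)×88.2 = 78.7333%
Post-stratifying to population shares instead:
  0.11×85.2 + 0.14×61.6 + 0.56×85.6 + 0.19×88.2 = 82.69%
Difference = 82.69 − 78.7333 = 3.9567 pp.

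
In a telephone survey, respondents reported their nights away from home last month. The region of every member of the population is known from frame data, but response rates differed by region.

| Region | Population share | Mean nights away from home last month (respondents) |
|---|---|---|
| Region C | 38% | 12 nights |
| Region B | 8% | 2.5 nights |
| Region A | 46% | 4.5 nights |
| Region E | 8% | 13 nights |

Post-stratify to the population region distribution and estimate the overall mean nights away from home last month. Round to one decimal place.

Reweight to the known region distribution:
  Region C: 0.38 × 12 = 4.56
  Region B: 0.08 × 2.5 = 0.2
  Region A: 0.46 × 4.5 = 2.07
  Region E: 0.08 × 13 = 1.04
Post-stratified estimate = 7.87 → 7.9.

7.9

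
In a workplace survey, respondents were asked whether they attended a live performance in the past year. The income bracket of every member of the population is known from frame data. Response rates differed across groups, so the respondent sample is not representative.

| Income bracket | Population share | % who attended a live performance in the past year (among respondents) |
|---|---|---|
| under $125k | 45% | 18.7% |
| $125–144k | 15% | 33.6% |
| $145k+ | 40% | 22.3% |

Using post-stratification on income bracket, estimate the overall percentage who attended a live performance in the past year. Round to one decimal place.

22.4%

Post-stratification weights by population share, not respondent share:
  under $125k: 0.45 × 18.7 = 8.415
  $125–144k: 0.15 × 33.6 = 5.04
  $145k+: 0.4 × 22.3 = 8.92
Post-stratified estimate = 22.375 → 22.4%.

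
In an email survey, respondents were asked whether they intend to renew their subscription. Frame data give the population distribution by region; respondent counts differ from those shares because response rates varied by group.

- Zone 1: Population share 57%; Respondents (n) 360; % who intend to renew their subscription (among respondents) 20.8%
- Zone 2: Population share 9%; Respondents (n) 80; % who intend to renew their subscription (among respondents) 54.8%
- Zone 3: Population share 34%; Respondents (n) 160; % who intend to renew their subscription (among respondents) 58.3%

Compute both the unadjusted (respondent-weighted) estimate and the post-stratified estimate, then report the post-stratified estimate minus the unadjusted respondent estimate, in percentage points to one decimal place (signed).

Without adjustment, the pooled respondent share is:
  (360/600)×20.8 + (80/600)×54.8 + (160/600)×58.3 = 35.3333%
Post-stratified estimate weights by population shares:
  0.57×20.8 + 0.09×54.8 + 0.34×58.3 = 36.61%
Difference = 36.61 − 35.3333 = 1.2767 pp.

+1.3 percentage points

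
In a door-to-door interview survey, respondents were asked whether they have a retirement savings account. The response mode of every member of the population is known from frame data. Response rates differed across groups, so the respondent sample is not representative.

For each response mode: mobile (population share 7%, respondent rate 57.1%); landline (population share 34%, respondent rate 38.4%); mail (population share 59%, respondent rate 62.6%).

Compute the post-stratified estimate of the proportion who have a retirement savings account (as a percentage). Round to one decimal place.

54.0%

Post-stratification weights by population share, not respondent share:
  mobile: 0.07 × 57.1 = 3.997
  landline: 0.34 × 38.4 = 13.056
  mail: 0.59 × 62.6 = 36.934
Post-stratified estimate = 53.987 → 54.0%.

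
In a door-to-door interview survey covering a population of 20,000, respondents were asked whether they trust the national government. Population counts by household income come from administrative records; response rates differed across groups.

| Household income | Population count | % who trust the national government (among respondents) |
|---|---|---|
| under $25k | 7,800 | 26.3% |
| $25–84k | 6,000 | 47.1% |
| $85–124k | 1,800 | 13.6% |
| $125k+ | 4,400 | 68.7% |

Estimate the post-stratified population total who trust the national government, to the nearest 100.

Apply each group's respondent rate to its population count:
  under $25k: 7,800 × 26.3% = 2051.4
  $25–84k: 6,000 × 47.1% = 2826
  $85–124k: 1,800 × 13.6% = 244.8
  $125k+: 4,400 × 68.7% = 3022.8
Estimated total = 8145 → 8,100.

8,100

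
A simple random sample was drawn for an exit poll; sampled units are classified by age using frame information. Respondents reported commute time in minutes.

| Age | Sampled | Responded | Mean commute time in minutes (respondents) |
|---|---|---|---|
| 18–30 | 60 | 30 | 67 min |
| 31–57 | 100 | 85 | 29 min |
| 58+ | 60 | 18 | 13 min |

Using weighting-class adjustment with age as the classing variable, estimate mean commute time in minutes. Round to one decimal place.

Response rates by class: 18–30 30/60 = 50%, 31–57 85/100 = 85%, 58+ 18/60 = 30%.
With weight = n_sampled/n_responded per class, the weighted class total is n_sampled:
  18–30: 60 × 67 = 4020
  31–57: 100 × 29 = 2900
  58+: 60 × 13 = 780
Adjusted estimate = 7700 / 220 = 35 → 35.0.

35.0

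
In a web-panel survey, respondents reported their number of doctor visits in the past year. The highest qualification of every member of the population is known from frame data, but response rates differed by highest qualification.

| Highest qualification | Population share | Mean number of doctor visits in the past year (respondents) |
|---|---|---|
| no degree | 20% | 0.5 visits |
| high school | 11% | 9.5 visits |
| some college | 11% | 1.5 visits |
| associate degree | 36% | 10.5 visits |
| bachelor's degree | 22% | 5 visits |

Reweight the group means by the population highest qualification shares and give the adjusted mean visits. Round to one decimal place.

6.2

Post-stratification weights by population share, not respondent share:
  no degree: 0.2 × 0.5 = 0.1
  high school: 0.11 × 9.5 = 1.045
  some college: 0.11 × 1.5 = 0.165
  associate degree: 0.36 × 10.5 = 3.78
  bachelor's degree: 0.22 × 5 = 1.1
Post-stratified estimate = 6.19 → 6.2.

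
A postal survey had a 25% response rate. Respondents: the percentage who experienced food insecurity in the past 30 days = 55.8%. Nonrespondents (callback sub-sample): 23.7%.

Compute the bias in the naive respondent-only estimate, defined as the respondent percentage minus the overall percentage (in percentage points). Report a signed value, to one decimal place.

+24.1 percentage points

Nonresponse fraction = 1 − 0.25 = 0.75.
Bias = (nonresponse fraction) × (respondent percentage − nonrespondent percentage)
     = 0.75 × (55.8 − 23.7) = 0.75 × 32.1 = 24.075.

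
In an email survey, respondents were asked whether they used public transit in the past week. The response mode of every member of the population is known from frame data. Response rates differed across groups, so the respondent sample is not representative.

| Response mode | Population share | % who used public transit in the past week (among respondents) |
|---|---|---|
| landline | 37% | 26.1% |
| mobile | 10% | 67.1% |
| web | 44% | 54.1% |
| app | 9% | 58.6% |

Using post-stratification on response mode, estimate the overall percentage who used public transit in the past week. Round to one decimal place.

Weight each group's respondent value by its population share:
  landline: 0.37 × 26.1 = 9.657
  mobile: 0.1 × 67.1 = 6.71
  web: 0.44 × 54.1 = 23.804
  app: 0.09 × 58.6 = 5.274
Post-stratified estimate = 45.445 → 45.4%.

45.4%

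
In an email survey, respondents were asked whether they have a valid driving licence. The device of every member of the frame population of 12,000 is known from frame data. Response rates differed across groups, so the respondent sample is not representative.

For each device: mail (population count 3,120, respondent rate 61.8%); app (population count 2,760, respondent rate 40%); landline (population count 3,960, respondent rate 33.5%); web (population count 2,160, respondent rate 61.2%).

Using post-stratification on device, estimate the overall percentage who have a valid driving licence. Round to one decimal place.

Weight each group's respondent value by its population share:
  mail: (3,120/12,000) × 61.8 = 16.068
  app: (2,760/12,000) × 40 = 9.2
  landline: (3,960/12,000) × 33.5 = 11.055
  web: (2,160/12,000) × 61.2 = 11.016
Post-stratified estimate = 47.339 → 47.3%.

47.3%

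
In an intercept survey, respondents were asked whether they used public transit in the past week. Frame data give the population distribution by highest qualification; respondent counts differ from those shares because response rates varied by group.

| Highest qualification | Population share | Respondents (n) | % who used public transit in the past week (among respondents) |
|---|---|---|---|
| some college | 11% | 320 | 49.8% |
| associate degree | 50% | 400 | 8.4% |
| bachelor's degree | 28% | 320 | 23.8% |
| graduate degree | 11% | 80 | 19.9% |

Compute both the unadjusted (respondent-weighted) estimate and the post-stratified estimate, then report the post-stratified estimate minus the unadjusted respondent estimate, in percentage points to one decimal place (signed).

Unadjusted (pooled respondent) estimate weights by respondent counts:
  (320/1120)×49.8 + (400/1120)×8.4 + (320/1120)×23.8 + (80/1120)×19.9 = 25.45%
Post-stratifying to population shares instead:
  0.11×49.8 + 0.5×8.4 + 0.28×23.8 + 0.11×19.9 = 18.531%
Difference = 18.531 − 25.45 = -6.919 pp.

-6.9 percentage points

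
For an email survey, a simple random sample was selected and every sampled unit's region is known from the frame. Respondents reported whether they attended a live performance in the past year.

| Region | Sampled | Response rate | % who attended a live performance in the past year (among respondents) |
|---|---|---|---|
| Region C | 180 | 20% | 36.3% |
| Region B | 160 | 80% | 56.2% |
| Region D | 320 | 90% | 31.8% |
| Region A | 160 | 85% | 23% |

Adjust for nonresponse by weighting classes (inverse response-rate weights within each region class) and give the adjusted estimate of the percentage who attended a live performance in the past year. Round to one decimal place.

Each respondent's weight = sampled/responded in their class; summing within a class gives n_sampled, so:
  Region C: 180 × 36.3 = 6534
  Region B: 160 × 56.2 = 8992
  Region D: 320 × 31.8 = 10,176
  Region A: 160 × 23 = 3680
Adjusted estimate = 29,382 / 820 = 35.8317 → 35.8%.

35.8%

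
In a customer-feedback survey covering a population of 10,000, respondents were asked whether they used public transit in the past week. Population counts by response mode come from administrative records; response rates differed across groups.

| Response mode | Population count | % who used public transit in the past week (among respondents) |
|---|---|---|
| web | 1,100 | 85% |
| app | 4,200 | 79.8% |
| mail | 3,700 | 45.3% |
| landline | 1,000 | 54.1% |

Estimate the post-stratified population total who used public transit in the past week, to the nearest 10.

6,500

Estimated count per cell = population count × respondent percentage:
  web: 1,100 × 85% = 935
  app: 4,200 × 79.8% = 3351.6
  mail: 3,700 × 45.3% = 1676.1
  landline: 1,000 × 54.1% = 541
Estimated total = 6503.7 → 6,500.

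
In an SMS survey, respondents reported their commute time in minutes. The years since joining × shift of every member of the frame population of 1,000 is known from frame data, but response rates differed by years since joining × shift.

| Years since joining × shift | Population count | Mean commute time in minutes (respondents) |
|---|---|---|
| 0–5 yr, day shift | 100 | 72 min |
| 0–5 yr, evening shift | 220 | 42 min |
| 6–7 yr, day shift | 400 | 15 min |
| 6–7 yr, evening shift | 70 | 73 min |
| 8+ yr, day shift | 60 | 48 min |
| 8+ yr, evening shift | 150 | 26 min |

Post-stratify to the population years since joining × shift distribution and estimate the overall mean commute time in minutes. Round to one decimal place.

34.3

Post-stratification weights by population share, not respondent share:
  0–5 yr, day shift: (100/1,000) × 72 = 7.2
  0–5 yr, evening shift: (220/1,000) × 42 = 9.24
  6–7 yr, day shift: (400/1,000) × 15 = 6
  6–7 yr, evening shift: (70/1,000) × 73 = 5.11
  8+ yr, day shift: (60/1,000) × 48 = 2.88
  8+ yr, evening shift: (150/1,000) × 26 = 3.9
Post-stratified estimate = 34.33 → 34.3.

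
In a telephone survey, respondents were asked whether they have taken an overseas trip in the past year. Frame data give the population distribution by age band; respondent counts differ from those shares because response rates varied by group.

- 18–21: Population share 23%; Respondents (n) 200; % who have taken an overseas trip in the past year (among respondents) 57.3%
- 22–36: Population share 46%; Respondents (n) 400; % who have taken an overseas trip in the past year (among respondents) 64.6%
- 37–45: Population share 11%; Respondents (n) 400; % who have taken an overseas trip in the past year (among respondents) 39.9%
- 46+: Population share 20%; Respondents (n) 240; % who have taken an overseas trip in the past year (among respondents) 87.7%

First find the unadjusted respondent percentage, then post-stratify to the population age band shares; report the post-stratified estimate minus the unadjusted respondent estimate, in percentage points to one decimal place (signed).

Without adjustment, the pooled respondent share is:
  (200/1240)×57.3 + (400/1240)×64.6 + (400/1240)×39.9 + (240/1240)×87.7 = 59.9258%
Post-stratified estimate weights by population shares:
  0.23×57.3 + 0.46×64.6 + 0.11×39.9 + 0.2×87.7 = 64.824%
Difference = 64.824 − 59.9258 = 4.8982 pp.

+4.9 percentage points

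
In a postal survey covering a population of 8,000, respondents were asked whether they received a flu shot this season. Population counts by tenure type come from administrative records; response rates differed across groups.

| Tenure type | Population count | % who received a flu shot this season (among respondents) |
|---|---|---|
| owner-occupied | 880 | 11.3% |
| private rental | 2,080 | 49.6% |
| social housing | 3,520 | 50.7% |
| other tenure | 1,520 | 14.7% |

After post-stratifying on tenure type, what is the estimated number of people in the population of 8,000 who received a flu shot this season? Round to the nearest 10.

Each cell contributes its population count × the respondent rate:
  owner-occupied: 880 × 11.3% = 99.44
  private rental: 2,080 × 49.6% = 1031.68
  social housing: 3,520 × 50.7% = 1784.64
  other tenure: 1,520 × 14.7% = 223.44
Estimated total = 3139.2 → 3,140.

3,140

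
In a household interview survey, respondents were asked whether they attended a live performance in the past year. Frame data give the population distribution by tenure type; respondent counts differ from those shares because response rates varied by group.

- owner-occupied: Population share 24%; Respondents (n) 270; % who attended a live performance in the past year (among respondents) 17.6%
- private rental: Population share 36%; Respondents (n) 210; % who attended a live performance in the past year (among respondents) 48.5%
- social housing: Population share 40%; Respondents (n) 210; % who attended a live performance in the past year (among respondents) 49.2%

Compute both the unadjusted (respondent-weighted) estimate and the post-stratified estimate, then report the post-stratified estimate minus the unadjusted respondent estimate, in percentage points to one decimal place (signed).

Unadjusted (pooled respondent) estimate weights by respondent counts:
  (270/690)×17.6 + (210/690)×48.5 + (210/690)×49.2 = 36.6217%
Post-stratifying to population shares instead:
  0.24×17.6 + 0.36×48.5 + 0.4×49.2 = 41.364%
Difference = 41.364 − 36.6217 = 4.7423 pp.

+4.7 percentage points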